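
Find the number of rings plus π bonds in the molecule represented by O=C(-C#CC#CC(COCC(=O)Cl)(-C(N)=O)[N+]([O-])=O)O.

8

Molecular formula from the SMILES: C10H7ClN2O7.
DoU = (2C + 2 + N − H − X)/2 = (2·10 + 2 + 2 − 7 − 1)/2 = 16/2 = 8.
(Structurally: 0 ring(s) + 8 π bond(s) = 8.)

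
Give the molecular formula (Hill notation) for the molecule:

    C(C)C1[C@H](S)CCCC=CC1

C10H18S

Heavy atoms from the SMILES: 10 C, 1 S.
Implicit hydrogens by atom environment:
  5 × C: 2 H each → 10
  4 × C: 1 H each → 4
  1 × C: 3 H
  1 × S: 1 H
  Total hydrogens = 18.
Molecular formula: C10H18S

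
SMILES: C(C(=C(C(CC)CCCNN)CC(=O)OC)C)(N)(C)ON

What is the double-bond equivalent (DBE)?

2

Molecular formula from the SMILES: C14H30N4O3.
DoU = (2C + 2 + N − H − X)/2 = (2·14 + 2 + 4 − 30 − 0)/2 = 4/2 = 2.
(Structurally: 0 ring(s) + 2 π bond(s) = 2.)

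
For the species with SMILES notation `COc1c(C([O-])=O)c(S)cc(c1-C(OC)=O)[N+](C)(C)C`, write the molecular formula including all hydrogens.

Heavy atoms from the SMILES: 13 C, 1 N, 5 O, 1 S.
Implicit hydrogens by atom environment:
  5 × C: 3 H each → 15
  5 × C (aromatic): no H
  4 × O: no H
  2 × C: no H
  1 × C (aromatic): 1 H
  1 × N (charge +1): no H
  1 × O (charge -1): no H
  1 × S: 1 H
  Total hydrogens = 17.
Molecular formula: C13H17NO5S

C13H17NO5S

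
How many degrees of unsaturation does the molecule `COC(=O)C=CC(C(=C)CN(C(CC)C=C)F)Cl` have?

4

Molecular formula from the SMILES: C13H19ClFNO2.
DoU = (2C + 2 + N − H − X)/2 = (2·13 + 2 + 1 − 19 − 2)/2 = 8/2 = 4.
(Structurally: 0 ring(s) + 4 π bond(s) = 4.)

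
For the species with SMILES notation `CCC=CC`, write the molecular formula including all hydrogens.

C5H10

Heavy atoms from the SMILES: 5 C.
Implicit hydrogens by atom environment:
  2 × C: 3 H each → 6
  2 × C: 1 H each → 2
  1 × C: 2 H
  Total hydrogens = 10.
Molecular formula: C5H10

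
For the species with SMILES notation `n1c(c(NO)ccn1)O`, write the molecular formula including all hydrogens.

Heavy atoms from the SMILES: 4 C, 3 N, 2 O.
Implicit hydrogens by atom environment:
  2 × C (aromatic): 1 H each → 2
  2 × C (aromatic): no H
  2 × N (aromatic): no H
  2 × O: 1 H each → 2
  1 × N: 1 H
  Total hydrogens = 5.
Molecular formula: C4H5N3O2

C4H5N3O2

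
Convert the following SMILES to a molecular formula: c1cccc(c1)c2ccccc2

C12H10

Heavy atoms from the SMILES: 12 C.
Implicit hydrogens by atom environment:
  10 × C (aromatic): 1 H each → 10
  2 × C (aromatic): no H
  Total hydrogens = 10.
Molecular formula: C12H10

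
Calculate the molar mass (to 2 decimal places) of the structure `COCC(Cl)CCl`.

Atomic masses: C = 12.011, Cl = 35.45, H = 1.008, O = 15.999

Molecular formula: C4H8Cl2O.
M = 4×12.011 + 2×35.45 + 8×1.008 + 1×15.999 = 143.01 g/mol.

143.01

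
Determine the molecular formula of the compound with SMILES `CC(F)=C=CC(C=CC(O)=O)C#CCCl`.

C11H10ClFO2

Heavy atoms from the SMILES: 11 C, 1 Cl, 1 F, 2 O.
Implicit hydrogens by atom environment:
  5 × C: no H
  4 × C: 1 H each → 4
  1 × C: 3 H
  1 × C: 2 H
  1 × Cl: no H
  1 × F: no H
  1 × O: 1 H
  1 × O: no H
  Total hydrogens = 10.
Molecular formula: C11H10ClFO2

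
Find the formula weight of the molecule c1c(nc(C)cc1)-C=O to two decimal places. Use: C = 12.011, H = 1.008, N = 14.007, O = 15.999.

121.14

Molecular formula: C7H7NO.
M = 7×12.011 + 7×1.008 + 1×14.007 + 1×15.999 = 121.14 g/mol.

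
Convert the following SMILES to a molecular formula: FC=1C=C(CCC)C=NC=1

C8H10FN

Heavy atoms from the SMILES: 8 C, 1 F, 1 N.
Implicit hydrogens by atom environment:
  3 × C (aromatic): 1 H each → 3
  2 × C: 2 H each → 4
  2 × C (aromatic): no H
  1 × C: 3 H
  1 × F: no H
  1 × N (aromatic): no H
  Total hydrogens = 10.
Molecular formula: C8H10FN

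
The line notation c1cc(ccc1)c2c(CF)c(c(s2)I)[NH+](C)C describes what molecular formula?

Heavy atoms from the SMILES: 13 C, 1 F, 1 I, 1 N, 1 S.
Implicit hydrogens by atom environment:
  5 × C (aromatic): 1 H each → 5
  5 × C (aromatic): no H
  2 × C: 3 H each → 6
  1 × C: 2 H
  1 × F: no H
  1 × I: no H
  1 × N (charge +1): 1 H
  1 × S (aromatic): no H
  Total hydrogens = 14.
Net charge +1.
Molecular formula: C13H14FINS+

C13H14FINS+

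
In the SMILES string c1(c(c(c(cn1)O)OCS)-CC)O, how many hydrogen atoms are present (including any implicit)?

Hydrogens are implicit in SMILES; fill each atom to its normal valence:
  4 × C (aromatic): no H
  2 × C: 2 H each → 4
  2 × O: 1 H each → 2
  1 × C: 3 H
  1 × C (aromatic): 1 H
  1 × N (aromatic): no H
  1 × O: no H
  1 × S: 1 H
  Total hydrogens = 11.

11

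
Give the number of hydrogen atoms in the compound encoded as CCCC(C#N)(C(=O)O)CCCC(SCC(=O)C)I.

Hydrogens are implicit in SMILES; fill each atom to its normal valence:
  6 × C: 2 H each → 12
  4 × C: no H
  2 × C: 3 H each → 6
  2 × O: no H
  1 × C: 1 H
  1 × I: no H
  1 × N: no H
  1 × O: 1 H
  1 × S: no H
  Total hydrogens = 20.

20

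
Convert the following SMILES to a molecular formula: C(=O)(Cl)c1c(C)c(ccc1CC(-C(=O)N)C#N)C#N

Heavy atoms from the SMILES: 13 C, 1 Cl, 3 N, 2 O.
Implicit hydrogens by atom environment:
  4 × C (aromatic): no H
  4 × C: no H
  2 × C (aromatic): 1 H each → 2
  2 × N: no H
  2 × O: no H
  1 × C: 3 H
  1 × C: 2 H
  1 × C: 1 H
  1 × Cl: no H
  1 × N: 2 H
  Total hydrogens = 10.
Molecular formula: C13H10ClN3O2

C13H10ClN3O2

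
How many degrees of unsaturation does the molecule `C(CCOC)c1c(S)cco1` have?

3

Molecular formula from the SMILES: C8H12O2S.
DoU = (2C + 2 + N − H − X)/2 = (2·8 + 2 + 0 − 12 − 0)/2 = 6/2 = 3.
(Structurally: 1 ring(s) + 2 π bond(s) = 3.)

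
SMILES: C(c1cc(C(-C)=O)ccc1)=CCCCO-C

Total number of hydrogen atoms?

Hydrogens are implicit in SMILES; fill each atom to its normal valence:
  4 × C (aromatic): 1 H each → 4
  3 × C: 2 H each → 6
  2 × C: 3 H each → 6
  2 × C: 1 H each → 2
  2 × C (aromatic): no H
  2 × O: no H
  1 × C: no H
  Total hydrogens = 18.

18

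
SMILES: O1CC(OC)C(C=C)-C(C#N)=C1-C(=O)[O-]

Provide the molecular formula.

Heavy atoms from the SMILES: 10 C, 1 N, 4 O.
Implicit hydrogens by atom environment:
  4 × C: no H
  3 × C: 1 H each → 3
  3 × O: no H
  2 × C: 2 H each → 4
  1 × C: 3 H
  1 × N: no H
  1 × O (charge -1): no H
  Total hydrogens = 10.
Net charge -1.
Molecular formula: C10H10NO4-

C10H10NO4-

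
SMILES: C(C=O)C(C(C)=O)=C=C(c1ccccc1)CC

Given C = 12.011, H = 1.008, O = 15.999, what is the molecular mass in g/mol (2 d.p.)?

Molecular formula: C15H16O2.
M = 15×12.011 + 16×1.008 + 2×15.999 = 228.29 g/mol.

228.29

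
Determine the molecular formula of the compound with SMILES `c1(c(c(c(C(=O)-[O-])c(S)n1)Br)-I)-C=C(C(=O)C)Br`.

C10H5Br2INO3S-

Heavy atoms from the SMILES: 2 Br, 10 C, 1 I, 1 N, 3 O, 1 S.
Implicit hydrogens by atom environment:
  5 × C (aromatic): no H
  3 × C: no H
  2 × Br: no H
  2 × O: no H
  1 × C: 3 H
  1 × C: 1 H
  1 × I: no H
  1 × N (aromatic): no H
  1 × O (charge -1): no H
  1 × S: 1 H
  Total hydrogens = 5.
Net charge -1.
Molecular formula: C10H5Br2INO3S-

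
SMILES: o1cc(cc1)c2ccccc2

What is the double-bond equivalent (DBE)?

7

Molecular formula from the SMILES: C10H8O.
DoU = (2C + 2 + N − H − X)/2 = (2·10 + 2 + 0 − 8 − 0)/2 = 14/2 = 7.
(Structurally: 2 ring(s) + 5 π bond(s) = 7.)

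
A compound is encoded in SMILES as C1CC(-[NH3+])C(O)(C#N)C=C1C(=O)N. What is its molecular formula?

Heavy atoms from the SMILES: 8 C, 3 N, 2 O.
Implicit hydrogens by atom environment:
  4 × C: no H
  2 × C: 2 H each → 4
  2 × C: 1 H each → 2
  1 × N (charge +1): 3 H
  1 × N: 2 H
  1 × N: no H
  1 × O: 1 H
  1 × O: no H
  Total hydrogens = 12.
Net charge +1.
Molecular formula: C8H12N3O2+

C8H12N3O2+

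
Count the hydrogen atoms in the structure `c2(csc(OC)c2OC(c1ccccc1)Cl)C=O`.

Hydrogens are implicit in SMILES; fill each atom to its normal valence:
  6 × C (aromatic): 1 H each → 6
  4 × C (aromatic): no H
  3 × O: no H
  2 × C: 1 H each → 2
  1 × C: 3 H
  1 × Cl: no H
  1 × S (aromatic): no H
  Total hydrogens = 11.

11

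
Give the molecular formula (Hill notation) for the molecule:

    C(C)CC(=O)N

C4H9NO

Heavy atoms from the SMILES: 4 C, 1 N, 1 O.
Implicit hydrogens by atom environment:
  2 × C: 2 H each → 4
  1 × C: 3 H
  1 × C: no H
  1 × N: 2 H
  1 × O: no H
  Total hydrogens = 9.
Molecular formula: C4H9NO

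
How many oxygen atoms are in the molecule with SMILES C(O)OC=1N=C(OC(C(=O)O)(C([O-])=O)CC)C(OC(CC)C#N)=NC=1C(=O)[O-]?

10

The symbol for oxygen appears 10 times in the SMILES.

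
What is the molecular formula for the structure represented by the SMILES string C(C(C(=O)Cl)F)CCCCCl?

C7H11Cl2FO

Heavy atoms from the SMILES: 7 C, 2 Cl, 1 F, 1 O.
Implicit hydrogens by atom environment:
  5 × C: 2 H each → 10
  2 × Cl: no H
  1 × C: 1 H
  1 × C: no H
  1 × F: no H
  1 × O: no H
  Total hydrogens = 11.
Molecular formula: C7H11Cl2FO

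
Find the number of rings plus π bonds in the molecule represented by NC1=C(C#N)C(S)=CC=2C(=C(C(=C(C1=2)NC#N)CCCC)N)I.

Molecular formula from the SMILES: C16H16IN5S.
DoU = (2C + 2 + N − H − X)/2 = (2·16 + 2 + 5 − 16 − 1)/2 = 22/2 = 11.
(Structurally: 2 ring(s) + 9 π bond(s) = 11.)

11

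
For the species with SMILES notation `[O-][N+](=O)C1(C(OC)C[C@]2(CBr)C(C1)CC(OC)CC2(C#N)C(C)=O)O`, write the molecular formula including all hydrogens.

Heavy atoms from the SMILES: 1 Br, 16 C, 2 N, 6 O.
Implicit hydrogens by atom environment:
  5 × C: 2 H each → 10
  5 × C: no H
  4 × O: no H
  3 × C: 3 H each → 9
  3 × C: 1 H each → 3
  1 × Br: no H
  1 × N: no H
  1 × N (charge +1): no H
  1 × O: 1 H
  1 × O (charge -1): no H
  Total hydrogens = 23.
Molecular formula: C16H23BrN2O6

C16H23BrN2O6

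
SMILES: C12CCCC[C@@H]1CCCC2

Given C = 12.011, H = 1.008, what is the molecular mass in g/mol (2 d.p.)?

Molecular formula: C10H18.
M = 10×12.011 + 18×1.008 = 138.25 g/mol.

138.25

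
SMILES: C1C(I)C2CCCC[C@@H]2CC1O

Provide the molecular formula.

C10H17IO

Heavy atoms from the SMILES: 10 C, 1 I, 1 O.
Implicit hydrogens by atom environment:
  6 × C: 2 H each → 12
  4 × C: 1 H each → 4
  1 × I: no H
  1 × O: 1 H
  Total hydrogens = 17.
Molecular formula: C10H17IO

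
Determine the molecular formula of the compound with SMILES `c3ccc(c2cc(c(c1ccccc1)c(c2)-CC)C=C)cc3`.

C22H20

Heavy atoms from the SMILES: 22 C.
Implicit hydrogens by atom environment:
  12 × C (aromatic): 1 H each → 12
  6 × C (aromatic): no H
  2 × C: 2 H each → 4
  1 × C: 3 H
  1 × C: 1 H
  Total hydrogens = 20.
Molecular formula: C22H20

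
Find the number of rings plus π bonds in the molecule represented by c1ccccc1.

Molecular formula from the SMILES: C6H6.
DoU = (2C + 2 + N − H − X)/2 = (2·6 + 2 + 0 − 6 − 0)/2 = 8/2 = 4.
(Structurally: 1 ring(s) + 3 π bond(s) = 4.)

4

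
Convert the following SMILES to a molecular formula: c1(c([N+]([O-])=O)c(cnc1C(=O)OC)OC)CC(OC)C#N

C12H13N3O6

Heavy atoms from the SMILES: 12 C, 3 N, 6 O.
Implicit hydrogens by atom environment:
  5 × O: no H
  4 × C (aromatic): no H
  3 × C: 3 H each → 9
  2 × C: no H
  1 × C: 2 H
  1 × C (aromatic): 1 H
  1 × C: 1 H
  1 × N (aromatic): no H
  1 × N (charge +1): no H
  1 × N: no H
  1 × O (charge -1): no H
  Total hydrogens = 13.
Molecular formula: C12H13N3O6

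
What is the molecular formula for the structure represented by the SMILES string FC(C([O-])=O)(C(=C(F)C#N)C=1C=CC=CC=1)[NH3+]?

C11H8F2N2O2

Heavy atoms from the SMILES: 11 C, 2 F, 2 N, 2 O.
Implicit hydrogens by atom environment:
  5 × C (aromatic): 1 H each → 5
  5 × C: no H
  2 × F: no H
  1 × C (aromatic): no H
  1 × N (charge +1): 3 H
  1 × N: no H
  1 × O: no H
  1 × O (charge -1): no H
  Total hydrogens = 8.
Molecular formula: C11H8F2N2O2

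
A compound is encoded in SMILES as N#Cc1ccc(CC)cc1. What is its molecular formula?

C9H9N

Heavy atoms from the SMILES: 9 C, 1 N.
Implicit hydrogens by atom environment:
  4 × C (aromatic): 1 H each → 4
  2 × C (aromatic): no H
  1 × C: 3 H
  1 × C: 2 H
  1 × C: no H
  1 × N: no H
  Total hydrogens = 9.
Molecular formula: C9H9N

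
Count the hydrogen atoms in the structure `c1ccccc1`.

Hydrogens are implicit in SMILES; fill each atom to its normal valence:
  6 × C (aromatic): 1 H each → 6
  Total hydrogens = 6.

6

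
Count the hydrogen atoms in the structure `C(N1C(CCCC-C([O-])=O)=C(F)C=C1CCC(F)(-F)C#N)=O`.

Hydrogens are implicit in SMILES; fill each atom to its normal valence:
  6 × C: 2 H each → 12
  3 × C (aromatic): no H
  3 × C: no H
  3 × F: no H
  2 × O: no H
  1 × C (aromatic): 1 H
  1 × C: 1 H
  1 × N (aromatic): no H
  1 × N: no H
  1 × O (charge -1): no H
  Total hydrogens = 14.

14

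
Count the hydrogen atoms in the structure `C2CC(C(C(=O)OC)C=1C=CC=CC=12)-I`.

Hydrogens are implicit in SMILES; fill each atom to its normal valence:
  4 × C (aromatic): 1 H each → 4
  2 × C: 2 H each → 4
  2 × C: 1 H each → 2
  2 × C (aromatic): no H
  2 × O: no H
  1 × C: 3 H
  1 × C: no H
  1 × I: no H
  Total hydrogens = 13.

13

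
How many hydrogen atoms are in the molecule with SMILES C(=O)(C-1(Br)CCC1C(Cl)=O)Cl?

Hydrogens are implicit in SMILES; fill each atom to its normal valence:
  3 × C: no H
  2 × C: 2 H each → 4
  2 × Cl: no H
  2 × O: no H
  1 × Br: no H
  1 × C: 1 H
  Total hydrogens = 5.

5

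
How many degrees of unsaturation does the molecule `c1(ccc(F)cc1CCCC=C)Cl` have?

5

Molecular formula from the SMILES: C11H12ClF.
DoU = (2C + 2 + N − H − X)/2 = (2·11 + 2 + 0 − 12 − 2)/2 = 10/2 = 5.
(Structurally: 1 ring(s) + 4 π bond(s) = 5.)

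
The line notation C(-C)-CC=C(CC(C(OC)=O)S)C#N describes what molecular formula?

C10H15NO2S

Heavy atoms from the SMILES: 10 C, 1 N, 2 O, 1 S.
Implicit hydrogens by atom environment:
  3 × C: 2 H each → 6
  3 × C: no H
  2 × C: 3 H each → 6
  2 × C: 1 H each → 2
  2 × O: no H
  1 × N: no H
  1 × S: 1 H
  Total hydrogens = 15.
Molecular formula: C10H15NO2S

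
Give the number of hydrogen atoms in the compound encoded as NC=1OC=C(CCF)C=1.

8

Hydrogens are implicit in SMILES; fill each atom to its normal valence:
  2 × C: 2 H each → 4
  2 × C (aromatic): 1 H each → 2
  2 × C (aromatic): no H
  1 × F: no H
  1 × N: 2 H
  1 × O (aromatic): no H
  Total hydrogens = 8.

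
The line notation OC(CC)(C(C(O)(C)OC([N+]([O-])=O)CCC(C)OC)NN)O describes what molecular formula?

C12H27N3O7

Heavy atoms from the SMILES: 12 C, 3 N, 7 O.
Implicit hydrogens by atom environment:
  4 × C: 3 H each → 12
  3 × C: 2 H each → 6
  3 × C: 1 H each → 3
  3 × O: 1 H each → 3
  3 × O: no H
  2 × C: no H
  1 × N: 2 H
  1 × N: 1 H
  1 × N (charge +1): no H
  1 × O (charge -1): no H
  Total hydrogens = 27.
Molecular formula: C12H27N3O7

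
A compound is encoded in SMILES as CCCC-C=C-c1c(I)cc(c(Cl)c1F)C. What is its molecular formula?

C13H15ClFI

Heavy atoms from the SMILES: 13 C, 1 Cl, 1 F, 1 I.
Implicit hydrogens by atom environment:
  5 × C (aromatic): no H
  3 × C: 2 H each → 6
  2 × C: 3 H each → 6
  2 × C: 1 H each → 2
  1 × C (aromatic): 1 H
  1 × Cl: no H
  1 × F: no H
  1 × I: no H
  Total hydrogens = 15.
Molecular formula: C13H15ClFI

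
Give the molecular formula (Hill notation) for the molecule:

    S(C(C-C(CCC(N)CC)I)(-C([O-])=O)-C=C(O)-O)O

Heavy atoms from the SMILES: 11 C, 1 I, 1 N, 5 O, 1 S.
Implicit hydrogens by atom environment:
  4 × C: 2 H each → 8
  3 × C: 1 H each → 3
  3 × C: no H
  3 × O: 1 H each → 3
  1 × C: 3 H
  1 × I: no H
  1 × N: 2 H
  1 × O: no H
  1 × O (charge -1): no H
  1 × S: no H
  Total hydrogens = 19.
Net charge -1.
Molecular formula: C11H19INO5S-

C11H19INO5S-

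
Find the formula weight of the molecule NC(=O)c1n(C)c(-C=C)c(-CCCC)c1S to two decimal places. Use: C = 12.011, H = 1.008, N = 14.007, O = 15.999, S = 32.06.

238.35

Molecular formula: C12H18N2OS.
M = 12×12.011 + 18×1.008 + 2×14.007 + 1×15.999 + 1×32.06 = 238.35 g/mol.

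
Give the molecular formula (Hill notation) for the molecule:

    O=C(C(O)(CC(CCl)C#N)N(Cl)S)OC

C7H10Cl2N2O3S

Heavy atoms from the SMILES: 7 C, 2 Cl, 2 N, 3 O, 1 S.
Implicit hydrogens by atom environment:
  3 × C: no H
  2 × C: 2 H each → 4
  2 × Cl: no H
  2 × N: no H
  2 × O: no H
  1 × C: 3 H
  1 × C: 1 H
  1 × O: 1 H
  1 × S: 1 H
  Total hydrogens = 10.
Molecular formula: C7H10Cl2N2O3S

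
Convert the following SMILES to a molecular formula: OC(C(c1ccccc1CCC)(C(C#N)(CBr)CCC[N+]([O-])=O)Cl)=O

C17H20BrClN2O4

Heavy atoms from the SMILES: 1 Br, 17 C, 1 Cl, 2 N, 4 O.
Implicit hydrogens by atom environment:
  6 × C: 2 H each → 12
  4 × C (aromatic): 1 H each → 4
  4 × C: no H
  2 × C (aromatic): no H
  2 × O: no H
  1 × Br: no H
  1 × C: 3 H
  1 × Cl: no H
  1 × N: no H
  1 × N (charge +1): no H
  1 × O: 1 H
  1 × O (charge -1): no H
  Total hydrogens = 20.
Molecular formula: C17H20BrClN2O4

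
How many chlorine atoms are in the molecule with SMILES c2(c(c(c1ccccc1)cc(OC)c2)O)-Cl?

The symbol for chlorine appears 1 time in the SMILES.

1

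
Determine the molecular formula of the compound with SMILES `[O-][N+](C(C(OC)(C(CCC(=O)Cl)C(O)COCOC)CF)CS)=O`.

Heavy atoms from the SMILES: 13 C, 1 Cl, 1 F, 1 N, 7 O, 1 S.
Implicit hydrogens by atom environment:
  6 × C: 2 H each → 12
  5 × O: no H
  3 × C: 1 H each → 3
  2 × C: 3 H each → 6
  2 × C: no H
  1 × Cl: no H
  1 × F: no H
  1 × N (charge +1): no H
  1 × O: 1 H
  1 × O (charge -1): no H
  1 × S: 1 H
  Total hydrogens = 23.
Molecular formula: C13H23ClFNO7S

C13H23ClFNO7S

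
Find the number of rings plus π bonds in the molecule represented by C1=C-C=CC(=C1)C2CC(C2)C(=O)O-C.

6

Molecular formula from the SMILES: C12H14O2.
DoU = (2C + 2 + N − H − X)/2 = (2·12 + 2 + 0 − 14 − 0)/2 = 12/2 = 6.
(Structurally: 2 ring(s) + 4 π bond(s) = 6.)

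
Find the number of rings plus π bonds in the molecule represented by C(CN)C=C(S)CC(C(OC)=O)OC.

2

Molecular formula from the SMILES: C9H17NO3S.
DoU = (2C + 2 + N − H − X)/2 = (2·9 + 2 + 1 − 17 − 0)/2 = 4/2 = 2.
(Structurally: 0 ring(s) + 2 π bond(s) = 2.)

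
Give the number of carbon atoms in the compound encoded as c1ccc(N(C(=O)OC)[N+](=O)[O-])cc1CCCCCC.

14

The symbol for carbon appears 14 times in the SMILES. Lowercase c denotes aromatic carbon and counts toward C.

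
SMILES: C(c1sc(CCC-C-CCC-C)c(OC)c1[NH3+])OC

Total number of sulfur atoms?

1

The symbol for sulfur appears 1 time in the SMILES.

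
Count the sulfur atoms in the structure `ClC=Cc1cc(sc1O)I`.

The symbol for sulfur appears 1 time in the SMILES.

1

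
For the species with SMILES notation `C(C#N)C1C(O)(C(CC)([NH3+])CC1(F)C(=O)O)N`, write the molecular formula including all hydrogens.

C10H17FN3O3+

Heavy atoms from the SMILES: 10 C, 1 F, 3 N, 3 O.
Implicit hydrogens by atom environment:
  5 × C: no H
  3 × C: 2 H each → 6
  2 × O: 1 H each → 2
  1 × C: 3 H
  1 × C: 1 H
  1 × F: no H
  1 × N (charge +1): 3 H
  1 × N: 2 H
  1 × N: no H
  1 × O: no H
  Total hydrogens = 17.
Net charge +1.
Molecular formula: C10H17FN3O3+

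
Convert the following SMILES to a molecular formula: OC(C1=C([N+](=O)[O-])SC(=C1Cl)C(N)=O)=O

C6H3ClN2O5S

Heavy atoms from the SMILES: 6 C, 1 Cl, 2 N, 5 O, 1 S.
Implicit hydrogens by atom environment:
  4 × C (aromatic): no H
  3 × O: no H
  2 × C: no H
  1 × Cl: no H
  1 × N: 2 H
  1 × N (charge +1): no H
  1 × O: 1 H
  1 × O (charge -1): no H
  1 × S (aromatic): no H
  Total hydrogens = 3.
Molecular formula: C6H3ClN2O5S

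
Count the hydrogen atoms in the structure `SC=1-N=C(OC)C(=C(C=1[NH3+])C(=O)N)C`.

12

Hydrogens are implicit in SMILES; fill each atom to its normal valence:
  5 × C (aromatic): no H
  2 × C: 3 H each → 6
  2 × O: no H
  1 × C: no H
  1 × N (charge +1): 3 H
  1 × N: 2 H
  1 × N (aromatic): no H
  1 × S: 1 H
  Total hydrogens = 12.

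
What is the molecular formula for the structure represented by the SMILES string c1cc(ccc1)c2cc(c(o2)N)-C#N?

Heavy atoms from the SMILES: 11 C, 2 N, 1 O.
Implicit hydrogens by atom environment:
  6 × C (aromatic): 1 H each → 6
  4 × C (aromatic): no H
  1 × C: no H
  1 × N: 2 H
  1 × N: no H
  1 × O (aromatic): no H
  Total hydrogens = 8.
Molecular formula: C11H8N2O

C11H8N2O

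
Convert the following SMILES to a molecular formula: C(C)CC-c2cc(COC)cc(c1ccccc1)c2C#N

Heavy atoms from the SMILES: 19 C, 1 N, 1 O.
Implicit hydrogens by atom environment:
  7 × C (aromatic): 1 H each → 7
  5 × C (aromatic): no H
  4 × C: 2 H each → 8
  2 × C: 3 H each → 6
  1 × C: no H
  1 × N: no H
  1 × O: no H
  Total hydrogens = 21.
Molecular formula: C19H21NO

C19H21NO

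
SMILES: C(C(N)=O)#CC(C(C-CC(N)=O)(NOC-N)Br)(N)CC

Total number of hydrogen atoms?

Hydrogens are implicit in SMILES; fill each atom to its normal valence:
  6 × C: no H
  4 × C: 2 H each → 8
  4 × N: 2 H each → 8
  3 × O: no H
  1 × Br: no H
  1 × C: 3 H
  1 × N: 1 H
  Total hydrogens = 20.

20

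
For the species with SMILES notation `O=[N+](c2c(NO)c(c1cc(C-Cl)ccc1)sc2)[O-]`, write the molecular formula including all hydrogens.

Heavy atoms from the SMILES: 11 C, 1 Cl, 2 N, 3 O, 1 S.
Implicit hydrogens by atom environment:
  5 × C (aromatic): 1 H each → 5
  5 × C (aromatic): no H
  1 × C: 2 H
  1 × Cl: no H
  1 × N: 1 H
  1 × N (charge +1): no H
  1 × O: 1 H
  1 × O: no H
  1 × O (charge -1): no H
  1 × S (aromatic): no H
  Total hydrogens = 9.
Molecular formula: C11H9ClN2O3S

C11H9ClN2O3S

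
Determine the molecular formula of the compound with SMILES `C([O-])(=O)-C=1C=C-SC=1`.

C5H3O2S-

Heavy atoms from the SMILES: 5 C, 2 O, 1 S.
Implicit hydrogens by atom environment:
  3 × C (aromatic): 1 H each → 3
  1 × C (aromatic): no H
  1 × C: no H
  1 × O: no H
  1 × O (charge -1): no H
  1 × S (aromatic): no H
  Total hydrogens = 3.
Net charge -1.
Molecular formula: C5H3O2S-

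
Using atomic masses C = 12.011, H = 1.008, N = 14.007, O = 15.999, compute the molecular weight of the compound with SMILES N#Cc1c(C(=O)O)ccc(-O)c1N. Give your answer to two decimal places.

Molecular formula: C8H6N2O3.
M = 8×12.011 + 6×1.008 + 2×14.007 + 3×15.999 = 178.15 g/mol.

178.15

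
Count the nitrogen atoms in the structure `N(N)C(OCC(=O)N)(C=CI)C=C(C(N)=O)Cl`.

4

The symbol for nitrogen appears 4 times in the SMILES.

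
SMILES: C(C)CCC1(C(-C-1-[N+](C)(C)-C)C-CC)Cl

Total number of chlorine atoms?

1

The symbol for chlorine appears 1 time in the SMILES.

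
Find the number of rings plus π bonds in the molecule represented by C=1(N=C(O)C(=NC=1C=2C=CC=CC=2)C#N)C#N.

Molecular formula from the SMILES: C12H6N4O.
DoU = (2C + 2 + N − H − X)/2 = (2·12 + 2 + 4 − 6 − 0)/2 = 24/2 = 12.
(Structurally: 2 ring(s) + 10 π bond(s) = 12.)

12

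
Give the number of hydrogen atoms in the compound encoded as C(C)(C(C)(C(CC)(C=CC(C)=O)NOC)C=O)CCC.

Hydrogens are implicit in SMILES; fill each atom to its normal valence:
  6 × C: 3 H each → 18
  4 × C: 1 H each → 4
  3 × C: 2 H each → 6
  3 × C: no H
  3 × O: no H
  1 × N: 1 H
  Total hydrogens = 29.

29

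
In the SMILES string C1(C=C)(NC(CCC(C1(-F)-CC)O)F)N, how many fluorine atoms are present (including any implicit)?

The symbol for fluorine appears 2 times in the SMILES.

2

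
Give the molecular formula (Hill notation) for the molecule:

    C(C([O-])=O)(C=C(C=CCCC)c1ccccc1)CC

Heavy atoms from the SMILES: 17 C, 2 O.
Implicit hydrogens by atom environment:
  5 × C (aromatic): 1 H each → 5
  4 × C: 1 H each → 4
  3 × C: 2 H each → 6
  2 × C: 3 H each → 6
  2 × C: no H
  1 × C (aromatic): no H
  1 × O: no H
  1 × O (charge -1): no H
  Total hydrogens = 21.
Net charge -1.
Molecular formula: C17H21O2-

C17H21O2-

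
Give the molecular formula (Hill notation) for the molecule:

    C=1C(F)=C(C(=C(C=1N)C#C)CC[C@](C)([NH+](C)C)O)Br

C14H19BrFN2O+

Heavy atoms from the SMILES: 1 Br, 14 C, 1 F, 2 N, 1 O.
Implicit hydrogens by atom environment:
  5 × C (aromatic): no H
  3 × C: 3 H each → 9
  2 × C: 2 H each → 4
  2 × C: no H
  1 × Br: no H
  1 × C (aromatic): 1 H
  1 × C: 1 H
  1 × F: no H
  1 × N: 2 H
  1 × N (charge +1): 1 H
  1 × O: 1 H
  Total hydrogens = 19.
Net charge +1.
Molecular formula: C14H19BrFN2O+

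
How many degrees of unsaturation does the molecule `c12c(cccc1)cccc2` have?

Molecular formula from the SMILES: C10H8.
DoU = (2C + 2 + N − H − X)/2 = (2·10 + 2 + 0 − 8 − 0)/2 = 14/2 = 7.
(Structurally: 2 ring(s) + 5 π bond(s) = 7.)

7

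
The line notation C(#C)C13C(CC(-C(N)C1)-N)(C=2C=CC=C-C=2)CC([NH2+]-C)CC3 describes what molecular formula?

Heavy atoms from the SMILES: 19 C, 3 N.
Implicit hydrogens by atom environment:
  5 × C: 2 H each → 10
  5 × C (aromatic): 1 H each → 5
  4 × C: 1 H each → 4
  3 × C: no H
  2 × N: 2 H each → 4
  1 × C: 3 H
  1 × C (aromatic): no H
  1 × N (charge +1): 2 H
  Total hydrogens = 28.
Net charge +1.
Molecular formula: C19H28N3+

C19H28N3+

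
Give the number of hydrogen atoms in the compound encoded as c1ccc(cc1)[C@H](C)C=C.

Hydrogens are implicit in SMILES; fill each atom to its normal valence:
  5 × C (aromatic): 1 H each → 5
  2 × C: 1 H each → 2
  1 × C: 3 H
  1 × C: 2 H
  1 × C (aromatic): no H
  Total hydrogens = 12.

12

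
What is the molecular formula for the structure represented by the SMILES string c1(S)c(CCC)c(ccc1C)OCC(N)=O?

C12H17NO2S

Heavy atoms from the SMILES: 12 C, 1 N, 2 O, 1 S.
Implicit hydrogens by atom environment:
  4 × C (aromatic): no H
  3 × C: 2 H each → 6
  2 × C: 3 H each → 6
  2 × C (aromatic): 1 H each → 2
  2 × O: no H
  1 × C: no H
  1 × N: 2 H
  1 × S: 1 H
  Total hydrogens = 17.
Molecular formula: C12H17NO2S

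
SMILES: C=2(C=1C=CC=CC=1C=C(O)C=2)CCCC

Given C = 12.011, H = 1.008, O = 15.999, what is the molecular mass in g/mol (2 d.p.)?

200.28

Molecular formula: C14H16O.
M = 14×12.011 + 16×1.008 + 1×15.999 = 200.28 g/mol.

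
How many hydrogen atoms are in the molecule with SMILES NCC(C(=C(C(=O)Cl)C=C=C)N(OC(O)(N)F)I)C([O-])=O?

Hydrogens are implicit in SMILES; fill each atom to its normal valence:
  6 × C: no H
  3 × O: no H
  2 × C: 2 H each → 4
  2 × C: 1 H each → 2
  2 × N: 2 H each → 4
  1 × Cl: no H
  1 × F: no H
  1 × I: no H
  1 × N: no H
  1 × O: 1 H
  1 × O (charge -1): no H
  Total hydrogens = 11.

11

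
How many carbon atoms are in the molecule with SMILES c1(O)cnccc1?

5

The symbol for carbon appears 5 times in the SMILES. Lowercase c denotes aromatic carbon and counts toward C.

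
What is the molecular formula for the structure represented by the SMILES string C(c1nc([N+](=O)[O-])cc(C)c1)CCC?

Heavy atoms from the SMILES: 10 C, 2 N, 2 O.
Implicit hydrogens by atom environment:
  3 × C: 2 H each → 6
  3 × C (aromatic): no H
  2 × C: 3 H each → 6
  2 × C (aromatic): 1 H each → 2
  1 × N (aromatic): no H
  1 × N (charge +1): no H
  1 × O: no H
  1 × O (charge -1): no H
  Total hydrogens = 14.
Molecular formula: C10H14N2O2

C10H14N2O2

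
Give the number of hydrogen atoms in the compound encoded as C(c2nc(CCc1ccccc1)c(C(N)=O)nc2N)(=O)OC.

16

Hydrogens are implicit in SMILES; fill each atom to its normal valence:
  5 × C (aromatic): 1 H each → 5
  5 × C (aromatic): no H
  3 × O: no H
  2 × C: 2 H each → 4
  2 × C: no H
  2 × N: 2 H each → 4
  2 × N (aromatic): no H
  1 × C: 3 H
  Total hydrogens = 16.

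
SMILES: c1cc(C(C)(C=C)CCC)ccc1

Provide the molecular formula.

C13H18

Heavy atoms from the SMILES: 13 C.
Implicit hydrogens by atom environment:
  5 × C (aromatic): 1 H each → 5
  3 × C: 2 H each → 6
  2 × C: 3 H each → 6
  1 × C: 1 H
  1 × C: no H
  1 × C (aromatic): no H
  Total hydrogens = 18.
Molecular formula: C13H18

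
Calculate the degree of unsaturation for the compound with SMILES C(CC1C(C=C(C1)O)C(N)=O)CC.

3

Molecular formula from the SMILES: C10H17NO2.
DoU = (2C + 2 + N − H − X)/2 = (2·10 + 2 + 1 − 17 − 0)/2 = 6/2 = 3.
(Structurally: 1 ring(s) + 2 π bond(s) = 3.)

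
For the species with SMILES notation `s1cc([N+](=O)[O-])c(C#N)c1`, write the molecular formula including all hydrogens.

Heavy atoms from the SMILES: 5 C, 2 N, 2 O, 1 S.
Implicit hydrogens by atom environment:
  2 × C (aromatic): 1 H each → 2
  2 × C (aromatic): no H
  1 × C: no H
  1 × N (charge +1): no H
  1 × N: no H
  1 × O: no H
  1 × O (charge -1): no H
  1 × S (aromatic): no H
  Total hydrogens = 2.
Molecular formula: C5H2N2O2S

C5H2N2O2S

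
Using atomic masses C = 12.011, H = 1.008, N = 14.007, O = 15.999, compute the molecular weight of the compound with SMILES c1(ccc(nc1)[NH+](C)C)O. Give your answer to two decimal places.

Molecular formula: C7H11N2O+.
M = 7×12.011 + 11×1.008 + 2×14.007 + 1×15.999 = 139.18 g/mol.

139.18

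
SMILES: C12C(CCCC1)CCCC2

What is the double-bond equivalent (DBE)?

2

Molecular formula from the SMILES: C10H18.
DoU = (2C + 2 + N − H − X)/2 = (2·10 + 2 + 0 − 18 − 0)/2 = 4/2 = 2.
(Structurally: 2 ring(s) + 0 π bond(s) = 2.)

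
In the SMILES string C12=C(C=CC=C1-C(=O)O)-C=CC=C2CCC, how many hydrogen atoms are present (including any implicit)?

Hydrogens are implicit in SMILES; fill each atom to its normal valence:
  6 × C (aromatic): 1 H each → 6
  4 × C (aromatic): no H
  2 × C: 2 H each → 4
  1 × C: 3 H
  1 × C: no H
  1 × O: 1 H
  1 × O: no H
  Total hydrogens = 14.

14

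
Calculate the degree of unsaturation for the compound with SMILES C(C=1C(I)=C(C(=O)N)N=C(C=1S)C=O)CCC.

Molecular formula from the SMILES: C11H13IN2O2S.
DoU = (2C + 2 + N − H − X)/2 = (2·11 + 2 + 2 − 13 − 1)/2 = 12/2 = 6.
(Structurally: 1 ring(s) + 5 π bond(s) = 6.)

6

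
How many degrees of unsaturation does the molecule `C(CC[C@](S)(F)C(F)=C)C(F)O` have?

Molecular formula from the SMILES: C7H11F3OS.
DoU = (2C + 2 + N − H − X)/2 = (2·7 + 2 + 0 − 11 − 3)/2 = 2/2 = 1.
(Structurally: 0 ring(s) + 1 π bond(s) = 1.)

1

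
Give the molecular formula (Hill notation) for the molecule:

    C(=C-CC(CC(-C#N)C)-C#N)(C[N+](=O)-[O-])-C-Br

C11H14BrN3O2

Heavy atoms from the SMILES: 1 Br, 11 C, 3 N, 2 O.
Implicit hydrogens by atom environment:
  4 × C: 2 H each → 8
  3 × C: 1 H each → 3
  3 × C: no H
  2 × N: no H
  1 × Br: no H
  1 × C: 3 H
  1 × N (charge +1): no H
  1 × O: no H
  1 × O (charge -1): no H
  Total hydrogens = 14.
Molecular formula: C11H14BrN3O2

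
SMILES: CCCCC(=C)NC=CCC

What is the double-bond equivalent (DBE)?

Molecular formula from the SMILES: C10H19N.
DoU = (2C + 2 + N − H − X)/2 = (2·10 + 2 + 1 − 19 − 0)/2 = 4/2 = 2.
(Structurally: 0 ring(s) + 2 π bond(s) = 2.)

2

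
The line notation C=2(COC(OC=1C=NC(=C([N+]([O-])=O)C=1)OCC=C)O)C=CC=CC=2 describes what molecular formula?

Heavy atoms from the SMILES: 16 C, 2 N, 6 O.
Implicit hydrogens by atom environment:
  7 × C (aromatic): 1 H each → 7
  4 × C (aromatic): no H
  4 × O: no H
  3 × C: 2 H each → 6
  2 × C: 1 H each → 2
  1 × N (aromatic): no H
  1 × N (charge +1): no H
  1 × O: 1 H
  1 × O (charge -1): no H
  Total hydrogens = 16.
Molecular formula: C16H16N2O6

C16H16N2O6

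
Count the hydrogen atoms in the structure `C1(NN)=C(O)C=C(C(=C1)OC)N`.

11

Hydrogens are implicit in SMILES; fill each atom to its normal valence:
  4 × C (aromatic): no H
  2 × C (aromatic): 1 H each → 2
  2 × N: 2 H each → 4
  1 × C: 3 H
  1 × N: 1 H
  1 × O: 1 H
  1 × O: no H
  Total hydrogens = 11.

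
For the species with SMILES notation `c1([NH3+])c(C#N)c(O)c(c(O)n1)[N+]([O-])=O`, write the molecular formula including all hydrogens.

Heavy atoms from the SMILES: 6 C, 4 N, 4 O.
Implicit hydrogens by atom environment:
  5 × C (aromatic): no H
  2 × O: 1 H each → 2
  1 × C: no H
  1 × N (charge +1): 3 H
  1 × N (aromatic): no H
  1 × N (charge +1): no H
  1 × N: no H
  1 × O: no H
  1 × O (charge -1): no H
  Total hydrogens = 5.
Net charge +1.
Molecular formula: C6H5N4O4+

C6H5N4O4+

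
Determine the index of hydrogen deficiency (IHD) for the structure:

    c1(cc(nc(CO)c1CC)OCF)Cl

4

Molecular formula from the SMILES: C9H11ClFNO2.
DoU = (2C + 2 + N − H − X)/2 = (2·9 + 2 + 1 − 11 − 2)/2 = 8/2 = 4.
(Structurally: 1 ring(s) + 3 π bond(s) = 4.)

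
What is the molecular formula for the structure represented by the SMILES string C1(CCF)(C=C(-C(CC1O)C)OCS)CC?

C12H21FO2S

Heavy atoms from the SMILES: 12 C, 1 F, 2 O, 1 S.
Implicit hydrogens by atom environment:
  5 × C: 2 H each → 10
  3 × C: 1 H each → 3
  2 × C: 3 H each → 6
  2 × C: no H
  1 × F: no H
  1 × O: 1 H
  1 × O: no H
  1 × S: 1 H
  Total hydrogens = 21.
Molecular formula: C12H21FO2S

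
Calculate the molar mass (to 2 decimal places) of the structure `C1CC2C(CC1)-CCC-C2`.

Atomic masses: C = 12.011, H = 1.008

138.25

Molecular formula: C10H18.
M = 10×12.011 + 18×1.008 = 138.25 g/mol.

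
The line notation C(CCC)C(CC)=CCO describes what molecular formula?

C9H18O

Heavy atoms from the SMILES: 9 C, 1 O.
Implicit hydrogens by atom environment:
  5 × C: 2 H each → 10
  2 × C: 3 H each → 6
  1 × C: 1 H
  1 × C: no H
  1 × O: 1 H
  Total hydrogens = 18.
Molecular formula: C9H18O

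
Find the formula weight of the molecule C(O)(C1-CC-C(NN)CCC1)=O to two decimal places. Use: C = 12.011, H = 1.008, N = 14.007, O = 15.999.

172.23

Molecular formula: C8H16N2O2.
M = 8×12.011 + 16×1.008 + 2×14.007 + 2×15.999 = 172.23 g/mol.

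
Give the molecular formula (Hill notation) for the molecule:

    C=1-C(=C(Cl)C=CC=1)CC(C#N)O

Heavy atoms from the SMILES: 9 C, 1 Cl, 1 N, 1 O.
Implicit hydrogens by atom environment:
  4 × C (aromatic): 1 H each → 4
  2 × C (aromatic): no H
  1 × C: 2 H
  1 × C: 1 H
  1 × C: no H
  1 × Cl: no H
  1 × N: no H
  1 × O: 1 H
  Total hydrogens = 8.
Molecular formula: C9H8ClNO

C9H8ClNO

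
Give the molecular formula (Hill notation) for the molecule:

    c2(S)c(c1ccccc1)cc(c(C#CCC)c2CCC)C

C20H22S

Heavy atoms from the SMILES: 20 C, 1 S.
Implicit hydrogens by atom environment:
  6 × C (aromatic): 1 H each → 6
  6 × C (aromatic): no H
  3 × C: 3 H each → 9
  3 × C: 2 H each → 6
  2 × C: no H
  1 × S: 1 H
  Total hydrogens = 22.
Molecular formula: C20H22S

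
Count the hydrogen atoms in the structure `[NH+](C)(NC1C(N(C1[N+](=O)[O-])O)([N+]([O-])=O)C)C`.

Hydrogens are implicit in SMILES; fill each atom to its normal valence:
  3 × C: 3 H each → 9
  2 × C: 1 H each → 2
  2 × N (charge +1): no H
  2 × O: no H
  2 × O (charge -1): no H
  1 × C: no H
  1 × N: 1 H
  1 × N (charge +1): 1 H
  1 × N: no H
  1 × O: 1 H
  Total hydrogens = 14.

14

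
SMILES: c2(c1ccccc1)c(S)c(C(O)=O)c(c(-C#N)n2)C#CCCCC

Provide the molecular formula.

Heavy atoms from the SMILES: 19 C, 2 N, 2 O, 1 S.
Implicit hydrogens by atom environment:
  6 × C (aromatic): no H
  5 × C (aromatic): 1 H each → 5
  4 × C: no H
  3 × C: 2 H each → 6
  1 × C: 3 H
  1 × N (aromatic): no H
  1 × N: no H
  1 × O: 1 H
  1 × O: no H
  1 × S: 1 H
  Total hydrogens = 16.
Molecular formula: C19H16N2O2S

C19H16N2O2S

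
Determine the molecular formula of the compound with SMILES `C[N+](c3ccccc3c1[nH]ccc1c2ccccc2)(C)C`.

Heavy atoms from the SMILES: 19 C, 2 N.
Implicit hydrogens by atom environment:
  11 × C (aromatic): 1 H each → 11
  5 × C (aromatic): no H
  3 × C: 3 H each → 9
  1 × N (aromatic): 1 H
  1 × N (charge +1): no H
  Total hydrogens = 21.
Net charge +1.
Molecular formula: C19H21N2+

C19H21N2+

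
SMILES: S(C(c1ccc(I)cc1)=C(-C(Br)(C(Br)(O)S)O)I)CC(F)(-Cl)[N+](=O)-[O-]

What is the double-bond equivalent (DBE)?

Molecular formula from the SMILES: C12H9Br2ClFI2NO4S2.
DoU = (2C + 2 + N − H − X)/2 = (2·12 + 2 + 1 − 9 − 6)/2 = 12/2 = 6.
(Structurally: 1 ring(s) + 5 π bond(s) = 6.)

6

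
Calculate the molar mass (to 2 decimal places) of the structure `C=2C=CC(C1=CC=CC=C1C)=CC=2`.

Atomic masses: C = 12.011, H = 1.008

168.24

Molecular formula: C13H12.
M = 13×12.011 + 12×1.008 = 168.24 g/mol.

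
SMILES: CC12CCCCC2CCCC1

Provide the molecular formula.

Heavy atoms from the SMILES: 11 C.
Implicit hydrogens by atom environment:
  8 × C: 2 H each → 16
  1 × C: 3 H
  1 × C: 1 H
  1 × C: no H
  Total hydrogens = 20.
Molecular formula: C11H20

C11H20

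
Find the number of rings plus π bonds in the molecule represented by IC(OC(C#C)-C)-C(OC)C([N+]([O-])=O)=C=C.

5

Molecular formula from the SMILES: C10H12INO4.
DoU = (2C + 2 + N − H − X)/2 = (2·10 + 2 + 1 − 12 − 1)/2 = 10/2 = 5.
(Structurally: 0 ring(s) + 5 π bond(s) = 5.)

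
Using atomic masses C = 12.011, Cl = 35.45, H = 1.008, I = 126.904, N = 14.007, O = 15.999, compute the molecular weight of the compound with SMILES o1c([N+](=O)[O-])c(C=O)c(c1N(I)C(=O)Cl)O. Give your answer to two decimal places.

Molecular formula: C6H2ClIN2O6.
M = 6×12.011 + 1×35.45 + 2×1.008 + 1×126.904 + 2×14.007 + 6×15.999 = 360.44 g/mol.

360.44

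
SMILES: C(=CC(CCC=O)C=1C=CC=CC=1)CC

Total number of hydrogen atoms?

Hydrogens are implicit in SMILES; fill each atom to its normal valence:
  5 × C (aromatic): 1 H each → 5
  4 × C: 1 H each → 4
  3 × C: 2 H each → 6
  1 × C: 3 H
  1 × C (aromatic): no H
  1 × O: no H
  Total hydrogens = 18.

18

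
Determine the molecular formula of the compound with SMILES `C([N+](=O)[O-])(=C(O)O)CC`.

Heavy atoms from the SMILES: 4 C, 1 N, 4 O.
Implicit hydrogens by atom environment:
  2 × C: no H
  2 × O: 1 H each → 2
  1 × C: 3 H
  1 × C: 2 H
  1 × N (charge +1): no H
  1 × O: no H
  1 × O (charge -1): no H
  Total hydrogens = 7.
Molecular formula: C4H7NO4

C4H7NO4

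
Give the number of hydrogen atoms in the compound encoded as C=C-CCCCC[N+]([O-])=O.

Hydrogens are implicit in SMILES; fill each atom to its normal valence:
  6 × C: 2 H each → 12
  1 × C: 1 H
  1 × N (charge +1): no H
  1 × O: no H
  1 × O (charge -1): no H
  Total hydrogens = 13.

13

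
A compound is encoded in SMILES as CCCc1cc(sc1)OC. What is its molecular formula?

Heavy atoms from the SMILES: 8 C, 1 O, 1 S.
Implicit hydrogens by atom environment:
  2 × C: 3 H each → 6
  2 × C: 2 H each → 4
  2 × C (aromatic): 1 H each → 2
  2 × C (aromatic): no H
  1 × O: no H
  1 × S (aromatic): no H
  Total hydrogens = 12.
Molecular formula: C8H12OS

C8H12OS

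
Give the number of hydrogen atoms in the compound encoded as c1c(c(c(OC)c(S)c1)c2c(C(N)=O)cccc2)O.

13

Hydrogens are implicit in SMILES; fill each atom to its normal valence:
  6 × C (aromatic): 1 H each → 6
  6 × C (aromatic): no H
  2 × O: no H
  1 × C: 3 H
  1 × C: no H
  1 × N: 2 H
  1 × O: 1 H
  1 × S: 1 H
  Total hydrogens = 13.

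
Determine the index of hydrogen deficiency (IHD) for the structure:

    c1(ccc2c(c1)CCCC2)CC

5

Molecular formula from the SMILES: C12H16.
DoU = (2C + 2 + N − H − X)/2 = (2·12 + 2 + 0 − 16 − 0)/2 = 10/2 = 5.
(Structurally: 2 ring(s) + 3 π bond(s) = 5.)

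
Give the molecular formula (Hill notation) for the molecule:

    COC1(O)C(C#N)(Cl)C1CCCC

Heavy atoms from the SMILES: 9 C, 1 Cl, 1 N, 2 O.
Implicit hydrogens by atom environment:
  3 × C: 2 H each → 6
  3 × C: no H
  2 × C: 3 H each → 6
  1 × C: 1 H
  1 × Cl: no H
  1 × N: no H
  1 × O: 1 H
  1 × O: no H
  Total hydrogens = 14.
Molecular formula: C9H14ClNO2

C9H14ClNO2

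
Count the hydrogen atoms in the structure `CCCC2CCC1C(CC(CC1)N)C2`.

Hydrogens are implicit in SMILES; fill each atom to its normal valence:
  8 × C: 2 H each → 16
  4 × C: 1 H each → 4
  1 × C: 3 H
  1 × N: 2 H
  Total hydrogens = 25.

25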